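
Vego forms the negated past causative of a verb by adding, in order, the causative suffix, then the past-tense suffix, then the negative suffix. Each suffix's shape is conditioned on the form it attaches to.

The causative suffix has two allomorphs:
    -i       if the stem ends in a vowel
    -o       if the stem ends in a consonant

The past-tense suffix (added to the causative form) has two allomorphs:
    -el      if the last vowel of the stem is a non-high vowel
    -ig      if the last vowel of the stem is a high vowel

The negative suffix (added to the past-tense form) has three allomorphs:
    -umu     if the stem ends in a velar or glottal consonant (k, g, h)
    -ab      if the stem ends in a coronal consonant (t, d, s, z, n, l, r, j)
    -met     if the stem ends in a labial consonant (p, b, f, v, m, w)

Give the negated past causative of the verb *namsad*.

Since the final sound of *namsad* is /d/ (a consonant), it takes -o, giving *namsado*.
The last vowel of the causative form *namsado* is /o/, which is a non-high vowel, so the past-tense suffix is -el, giving *namsadoel*.
The final consonant of the past-tense form *namsadoel* is /l/, which is coronal, so the negative suffix is -ab, giving *namsadoelab*.

namsadoelab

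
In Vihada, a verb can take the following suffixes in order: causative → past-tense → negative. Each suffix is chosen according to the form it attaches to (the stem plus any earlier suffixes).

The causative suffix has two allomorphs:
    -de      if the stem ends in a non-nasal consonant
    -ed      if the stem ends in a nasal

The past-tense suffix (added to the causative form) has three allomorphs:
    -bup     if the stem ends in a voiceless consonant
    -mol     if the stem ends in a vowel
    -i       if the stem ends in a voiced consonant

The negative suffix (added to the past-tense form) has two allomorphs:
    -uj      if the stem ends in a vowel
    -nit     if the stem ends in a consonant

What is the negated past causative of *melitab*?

The final consonant of *melitab* is /b/, which is non-nasal, so the causative suffix is -de, giving *melitabde*.
The causative form *melitabde*: final sound = /e/, a vowel → -mol → *melitabdemol*.
The final sound of the past-tense form *melitabdemol* is /l/, which is a consonant, so the negative suffix is -nit, giving *melitabdemolnit*.

melitabdemolnit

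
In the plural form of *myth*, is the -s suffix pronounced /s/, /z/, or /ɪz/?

The stem *myth* ends in a voiceless non-sibilant consonant.
The plural suffix surfaces as /ɪz/ after sibilants, /s/ after other voiceless consonants, and /z/ after other voiced sounds.
So the plural -s on *myth* is pronounced /s/.

/s/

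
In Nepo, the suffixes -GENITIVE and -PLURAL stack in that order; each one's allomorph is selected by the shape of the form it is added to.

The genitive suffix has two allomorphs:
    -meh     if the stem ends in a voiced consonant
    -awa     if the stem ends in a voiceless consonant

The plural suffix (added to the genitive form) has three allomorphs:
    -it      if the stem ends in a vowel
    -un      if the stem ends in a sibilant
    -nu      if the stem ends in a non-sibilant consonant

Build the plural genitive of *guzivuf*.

The final consonant of *guzivuf* is /f/, which is voiceless, so the genitive suffix is -awa, giving *guzivufawa*.
The genitive form *guzivufawa* — final sound /a/ (a vowel) → -it → *guzivufawait*.

guzivufawait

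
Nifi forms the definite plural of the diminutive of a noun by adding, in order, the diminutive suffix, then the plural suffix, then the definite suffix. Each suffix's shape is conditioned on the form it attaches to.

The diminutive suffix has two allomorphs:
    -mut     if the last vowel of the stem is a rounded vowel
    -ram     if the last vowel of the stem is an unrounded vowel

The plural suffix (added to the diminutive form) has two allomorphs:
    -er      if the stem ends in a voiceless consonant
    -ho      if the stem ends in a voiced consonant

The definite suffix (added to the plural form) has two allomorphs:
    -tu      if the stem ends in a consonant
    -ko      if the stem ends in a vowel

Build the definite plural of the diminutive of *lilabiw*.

lilabiwramhoko

*lilabiw*: last vowel = /i/, an unrounded vowel → -ram → *lilabiwram*.
The diminutive form *lilabiwram*: final consonant = /m/, voiced → -ho → *lilabiwramho*.
The final sound of the plural form *lilabiwramho* is /o/, which is a vowel, so the definite suffix is -ko, giving *lilabiwramhoko*.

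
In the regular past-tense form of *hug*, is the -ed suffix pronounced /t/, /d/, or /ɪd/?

/d/

The stem *hug* ends in a voiced sound other than /d/.
The -ed suffix is realized as /ɪd/ after /t, d/; as /t/ after other voiceless consonants; and as /d/ after other voiced sounds.
So -ed on *hug* is pronounced /d/.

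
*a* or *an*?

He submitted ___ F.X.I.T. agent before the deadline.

an

The indefinite article is chosen by the initial *sound* of the following word, not its spelling.
The initialism *F.X.I.T.* is read letter by letter; the first letter, F, is pronounced /ɛf/, which begins with a vowel sound.
So the article is *an*: He submitted an F.X.I.T. agent before the deadline.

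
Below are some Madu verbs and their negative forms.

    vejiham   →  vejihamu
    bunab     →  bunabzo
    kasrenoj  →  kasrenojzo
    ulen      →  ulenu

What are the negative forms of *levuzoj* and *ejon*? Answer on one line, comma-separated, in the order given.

levuzojzo, ejonu

The alternation tracks the final consonant of the stem — -u when the stem ends in a nasal (*vejiham*, *ulen*); -zo when the stem ends in a non-nasal consonant (*bunab*, *kasrenoj*).
The final consonant of *levuzoj* is /j/, which is non-nasal, so the suffix is -zo, giving *levuzojzo*.
*ejon* — final consonant /n/ (a nasal) → -u → *ejonu*.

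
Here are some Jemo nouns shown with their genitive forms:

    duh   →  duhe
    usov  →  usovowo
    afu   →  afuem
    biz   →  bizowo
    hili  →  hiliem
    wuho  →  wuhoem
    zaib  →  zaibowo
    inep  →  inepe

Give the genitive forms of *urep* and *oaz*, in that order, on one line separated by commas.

urepe, oazowo

The suffix is conditioned by the final sound: -e when the stem ends in a voiceless consonant (*duh*, *inep*); -owo when the stem ends in a voiced consonant (*usov*, *biz*, *zaib*); -em when the stem ends in a vowel (*afu*, *hili*, *wuho*).
*urep*: final sound = /p/, a voiceless consonant → -e → *urepe*.
The final sound of *oaz* is /z/, which is a voiced consonant, so the suffix is -owo, giving *oazowo*.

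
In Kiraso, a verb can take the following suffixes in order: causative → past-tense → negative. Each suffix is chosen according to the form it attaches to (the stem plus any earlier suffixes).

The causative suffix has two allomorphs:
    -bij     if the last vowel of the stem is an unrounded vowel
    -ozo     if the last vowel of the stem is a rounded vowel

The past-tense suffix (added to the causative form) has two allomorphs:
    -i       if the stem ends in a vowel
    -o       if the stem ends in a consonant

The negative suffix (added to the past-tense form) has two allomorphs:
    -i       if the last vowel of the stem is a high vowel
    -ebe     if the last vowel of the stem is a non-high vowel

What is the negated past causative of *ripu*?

The last vowel of *ripu* is /u/, which is a rounded vowel, so the causative suffix is -ozo, giving *ripuozo*.
Since the final sound of the causative form *ripuozo* is /o/ (a vowel), it takes -i, giving *ripuozoi*.
Since the last vowel of the past-tense form *ripuozoi* is /i/ (a high vowel), it takes -i, giving *ripuozoii*.

ripuozoii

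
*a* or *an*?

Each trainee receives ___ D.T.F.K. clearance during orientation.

a

The indefinite article is chosen by the initial *sound* of the following word, not its spelling.
The initialism *D.T.F.K.* is read letter by letter; the first letter, D, is pronounced /diː/, which begins with a consonant sound.
So the article is *a*: Each trainee receives a D.T.F.K. clearance during orientation.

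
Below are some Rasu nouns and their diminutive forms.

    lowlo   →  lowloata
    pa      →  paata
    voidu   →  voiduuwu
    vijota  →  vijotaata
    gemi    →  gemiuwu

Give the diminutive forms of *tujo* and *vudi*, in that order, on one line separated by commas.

The pattern is height harmony: -uwu when the last vowel of the stem is a high vowel (*voidu*, *gemi*); -ata when the last vowel of the stem is a non-high vowel (*lowlo*, *pa*, *vijota*).
Since the last vowel of *tujo* is /o/ (a non-high vowel), it takes -ata, giving *tujoata*.
The last vowel of *vudi* is /i/, which is a high vowel, so the suffix is -uwu, giving *vudiuwu*.

tujoata, vudiuwu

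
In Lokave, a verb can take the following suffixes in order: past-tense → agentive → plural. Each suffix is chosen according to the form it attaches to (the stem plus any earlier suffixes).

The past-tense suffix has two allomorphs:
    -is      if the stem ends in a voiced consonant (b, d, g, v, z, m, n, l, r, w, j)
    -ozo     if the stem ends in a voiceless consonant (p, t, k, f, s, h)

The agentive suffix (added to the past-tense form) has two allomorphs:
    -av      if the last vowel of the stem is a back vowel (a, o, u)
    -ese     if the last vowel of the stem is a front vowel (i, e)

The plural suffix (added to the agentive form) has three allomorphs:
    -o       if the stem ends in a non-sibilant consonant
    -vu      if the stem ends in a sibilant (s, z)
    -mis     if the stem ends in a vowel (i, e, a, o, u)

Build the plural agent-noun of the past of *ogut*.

*ogut*: final consonant = /t/, voiceless → -ozo → *ogutozo*.
The past-tense form *ogutozo* — last vowel /o/ (a back vowel) → -av → *ogutozoav*.
The final sound of the agentive form *ogutozoav* is /v/, which is a non-sibilant consonant, so the plural suffix is -o, giving *ogutozoavo*.

ogutozoavo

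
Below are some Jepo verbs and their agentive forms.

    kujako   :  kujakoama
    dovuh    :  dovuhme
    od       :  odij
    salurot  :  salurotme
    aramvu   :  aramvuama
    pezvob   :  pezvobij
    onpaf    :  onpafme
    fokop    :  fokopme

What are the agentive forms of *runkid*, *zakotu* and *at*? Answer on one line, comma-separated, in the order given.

The suffix is conditioned by the final sound: -me when the stem ends in a voiceless consonant (*dovuh*, *salurot*, *onpaf*, *fokop*); -ij when the stem ends in a voiced consonant (*od*, *pezvob*); -ama when the stem ends in a vowel (*kujako*, *aramvu*).
*runkid*: final sound = /d/, a voiced consonant → -ij → *runkidij*.
The final sound of *zakotu* is /u/, which is a vowel, so the suffix is -ama, giving *zakotuama*.
*at* — final sound /t/ (a voiceless consonant) → -me → *atme*.

runkidij, zakotuama, atme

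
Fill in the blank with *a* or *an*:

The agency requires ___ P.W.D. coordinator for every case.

The indefinite article is chosen by the initial *sound* of the following word, not its spelling.
The initialism *P.W.D.* is read letter by letter; the first letter, P, is pronounced /piː/, which begins with a consonant sound.
So the article is *a*: The agency requires a P.W.D. coordinator for every case.

a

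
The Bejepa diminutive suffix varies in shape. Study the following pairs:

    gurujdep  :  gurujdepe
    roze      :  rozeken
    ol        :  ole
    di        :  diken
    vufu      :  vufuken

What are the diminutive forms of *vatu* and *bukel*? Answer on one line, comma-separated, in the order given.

vatuken, bukele

The suffix is conditioned by the final sound: -e when the stem ends in a consonant (*gurujdep*, *ol*); -ken when the stem ends in a vowel (*roze*, *di*, *vufu*).
The final sound of *vatu* is /u/, which is a vowel, so the suffix is -ken, giving *vatuken*.
*bukel* — final sound /l/ (a consonant) → -e → *bukele*.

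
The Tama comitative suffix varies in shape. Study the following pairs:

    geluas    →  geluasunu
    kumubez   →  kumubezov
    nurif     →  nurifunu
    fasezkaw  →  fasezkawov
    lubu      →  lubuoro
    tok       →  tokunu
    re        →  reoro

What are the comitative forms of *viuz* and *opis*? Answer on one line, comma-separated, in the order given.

The alternation tracks the final sound of the stem — -unu when the stem ends in a voiceless consonant (*geluas*, *nurif*, *tok*); -ov when the stem ends in a voiced consonant (*kumubez*, *fasezkaw*); -oro when the stem ends in a vowel (*lubu*, *re*).
*viuz* — final sound /z/ (a voiced consonant) → -ov → *viuzov*.
*opis* — final sound /s/ (a voiceless consonant) → -unu → *opisunu*.

viuzov, opisunu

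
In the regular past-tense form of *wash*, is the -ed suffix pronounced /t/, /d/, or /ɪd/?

The stem *wash* ends in a voiceless consonant other than /t/.
The -ed suffix is realized as /ɪd/ after /t, d/; as /t/ after other voiceless consonants; and as /d/ after other voiced sounds.
So -ed on *wash* is pronounced /t/.

/t/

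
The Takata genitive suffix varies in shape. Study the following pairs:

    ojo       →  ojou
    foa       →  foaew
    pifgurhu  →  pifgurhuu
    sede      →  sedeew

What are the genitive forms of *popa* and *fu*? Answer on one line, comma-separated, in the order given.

popaew, fuu

The alternation tracks the last vowel of the stem — -u when the last vowel of the stem is a rounded vowel (*ojo*, *pifgurhu*); -ew when the last vowel of the stem is an unrounded vowel (*foa*, *sede*).
The last vowel of *popa* is /a/, which is an unrounded vowel, so the suffix is -ew, giving *popaew*.
*fu* — last vowel /u/ (a rounded vowel) → -u → *fuu*.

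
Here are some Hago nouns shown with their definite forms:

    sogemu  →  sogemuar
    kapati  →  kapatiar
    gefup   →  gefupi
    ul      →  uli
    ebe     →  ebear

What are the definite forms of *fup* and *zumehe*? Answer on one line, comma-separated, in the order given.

fupi, zumehear

The suffix is conditioned by the final sound: -i when the stem ends in a consonant (*gefup*, *ul*); -ar when the stem ends in a vowel (*sogemu*, *kapati*, *ebe*).
*fup*: final sound = /p/, a consonant → -i → *fupi*.
Since the final sound of *zumehe* is /e/ (a vowel), it takes -ar, giving *zumehear*.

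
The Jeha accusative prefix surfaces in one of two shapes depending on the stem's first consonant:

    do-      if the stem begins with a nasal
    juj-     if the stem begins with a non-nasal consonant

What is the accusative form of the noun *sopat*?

The first consonant of *sopat* is /s/, which is non-nasal, so the prefix is juj-, giving *jujsopat*.

jujsopat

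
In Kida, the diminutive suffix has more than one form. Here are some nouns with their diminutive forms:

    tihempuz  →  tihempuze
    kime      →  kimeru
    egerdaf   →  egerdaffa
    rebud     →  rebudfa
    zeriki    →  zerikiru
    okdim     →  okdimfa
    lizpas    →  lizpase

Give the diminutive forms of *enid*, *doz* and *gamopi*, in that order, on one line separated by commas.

Looking at the final sound of each stem: -e when the stem ends in a sibilant (*tihempuz*, *lizpas*); -fa when the stem ends in a non-sibilant consonant (*egerdaf*, *rebud*, *okdim*); -ru when the stem ends in a vowel (*kime*, *zeriki*).
*enid* — final sound /d/ (a non-sibilant consonant) → -fa → *enidfa*.
The final sound of *doz* is /z/, which is a sibilant, so the suffix is -e, giving *doze*.
*gamopi* — final sound /i/ (a vowel) → -ru → *gamopiru*.

enidfa, doze, gamopiru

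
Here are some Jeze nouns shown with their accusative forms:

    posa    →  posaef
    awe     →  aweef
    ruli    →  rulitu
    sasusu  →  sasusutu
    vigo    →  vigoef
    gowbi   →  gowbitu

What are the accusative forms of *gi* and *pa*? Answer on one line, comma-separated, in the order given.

The alternation tracks the last vowel of the stem — -tu when the last vowel of the stem is a high vowel (*ruli*, *sasusu*, *gowbi*); -ef when the last vowel of the stem is a non-high vowel (*posa*, *awe*, *vigo*).
*gi*: last vowel = /i/, a high vowel → -tu → *gitu*.
The last vowel of *pa* is /a/, which is a non-high vowel, so the suffix is -ef, giving *paef*.

gitu, paef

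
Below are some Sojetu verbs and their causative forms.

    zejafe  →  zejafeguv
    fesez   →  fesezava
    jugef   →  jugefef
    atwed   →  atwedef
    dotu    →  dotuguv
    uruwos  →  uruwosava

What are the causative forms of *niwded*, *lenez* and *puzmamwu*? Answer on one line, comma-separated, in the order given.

The suffix is conditioned by the final sound: -ava when the stem ends in a sibilant (*fesez*, *uruwos*); -ef when the stem ends in a non-sibilant consonant (*jugef*, *atwed*); -guv when the stem ends in a vowel (*zejafe*, *dotu*).
Since the final sound of *niwded* is /d/ (a non-sibilant consonant), it takes -ef, giving *niwdedef*.
The final sound of *lenez* is /z/, which is a sibilant, so the suffix is -ava, giving *lenezava*.
*puzmamwu*: final sound = /u/, a vowel → -guv → *puzmamwuguv*.

niwdedef, lenezava, puzmamwuguv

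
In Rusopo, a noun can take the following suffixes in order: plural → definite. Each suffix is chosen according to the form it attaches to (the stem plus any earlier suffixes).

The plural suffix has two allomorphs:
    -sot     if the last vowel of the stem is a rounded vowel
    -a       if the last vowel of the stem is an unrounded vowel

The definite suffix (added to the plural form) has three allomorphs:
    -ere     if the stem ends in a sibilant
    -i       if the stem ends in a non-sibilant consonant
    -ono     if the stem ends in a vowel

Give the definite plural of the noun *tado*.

tadosoti

*tado*: last vowel = /o/, a rounded vowel → -sot → *tadosot*.
The plural form *tadosot*: final sound = /t/, a non-sibilant consonant → -i → *tadosoti*.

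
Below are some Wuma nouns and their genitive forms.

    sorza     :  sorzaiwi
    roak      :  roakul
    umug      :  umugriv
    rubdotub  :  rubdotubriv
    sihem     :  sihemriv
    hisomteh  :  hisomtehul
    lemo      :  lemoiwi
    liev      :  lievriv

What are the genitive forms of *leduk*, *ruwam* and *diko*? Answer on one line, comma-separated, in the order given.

ledukul, ruwamriv, dikoiwi

The pattern is voicing of the final sound: -ul when the stem ends in a voiceless consonant (*roak*, *hisomteh*); -riv when the stem ends in a voiced consonant (*umug*, *rubdotub*, *sihem*, *liev*); -iwi when the stem ends in a vowel (*sorza*, *lemo*).
*leduk* — final sound /k/ (a voiceless consonant) → -ul → *ledukul*.
Since the final sound of *ruwam* is /m/ (a voiced consonant), it takes -riv, giving *ruwamriv*.
Since the final sound of *diko* is /o/ (a vowel), it takes -iwi, giving *dikoiwi*.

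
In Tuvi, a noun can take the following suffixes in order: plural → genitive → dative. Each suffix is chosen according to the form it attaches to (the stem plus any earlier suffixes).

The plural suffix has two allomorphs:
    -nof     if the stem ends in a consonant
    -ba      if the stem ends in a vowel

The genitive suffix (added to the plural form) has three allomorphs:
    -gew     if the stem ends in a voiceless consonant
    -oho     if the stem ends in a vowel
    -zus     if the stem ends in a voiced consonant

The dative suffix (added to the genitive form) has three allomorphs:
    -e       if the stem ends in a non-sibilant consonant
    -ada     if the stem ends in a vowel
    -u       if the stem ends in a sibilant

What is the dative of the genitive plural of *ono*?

onobaohoada

The final sound of *ono* is /o/, which is a vowel, so the plural suffix is -ba, giving *onoba*.
The plural form *onoba* — final sound /a/ (a vowel) → -oho → *onobaoho*.
The genitive form *onobaoho*: final sound = /o/, a vowel → -ada → *onobaohoada*.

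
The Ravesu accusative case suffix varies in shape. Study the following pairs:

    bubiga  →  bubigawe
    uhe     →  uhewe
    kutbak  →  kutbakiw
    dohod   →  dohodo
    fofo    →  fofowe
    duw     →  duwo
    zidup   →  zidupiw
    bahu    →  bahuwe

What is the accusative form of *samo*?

The suffix is conditioned by the final sound: -iw when the stem ends in a voiceless consonant (*kutbak*, *zidup*); -o when the stem ends in a voiced consonant (*dohod*, *duw*); -we when the stem ends in a vowel (*bubiga*, *uhe*, *fofo*, *bahu*).
*samo*: final sound = /o/, a vowel → -we → *samowe*.

samowe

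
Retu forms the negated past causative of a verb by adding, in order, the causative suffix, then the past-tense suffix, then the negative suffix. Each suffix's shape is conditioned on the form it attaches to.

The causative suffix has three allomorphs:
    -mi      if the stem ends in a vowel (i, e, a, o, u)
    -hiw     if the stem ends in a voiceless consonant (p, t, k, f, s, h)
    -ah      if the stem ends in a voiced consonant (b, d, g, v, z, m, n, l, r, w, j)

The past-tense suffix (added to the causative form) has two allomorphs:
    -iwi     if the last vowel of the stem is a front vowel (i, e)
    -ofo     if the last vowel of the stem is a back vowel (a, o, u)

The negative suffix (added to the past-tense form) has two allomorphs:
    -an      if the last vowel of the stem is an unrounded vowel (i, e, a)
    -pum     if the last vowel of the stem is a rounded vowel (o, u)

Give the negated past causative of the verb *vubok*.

vubokhiwiwian

Since the final sound of *vubok* is /k/ (a voiceless consonant), it takes -hiw, giving *vubokhiw*.
The causative form *vubokhiw* — last vowel /i/ (a front vowel) → -iwi → *vubokhiwiwi*.
The past-tense form *vubokhiwiwi*: last vowel = /i/, an unrounded vowel → -an → *vubokhiwiwian*.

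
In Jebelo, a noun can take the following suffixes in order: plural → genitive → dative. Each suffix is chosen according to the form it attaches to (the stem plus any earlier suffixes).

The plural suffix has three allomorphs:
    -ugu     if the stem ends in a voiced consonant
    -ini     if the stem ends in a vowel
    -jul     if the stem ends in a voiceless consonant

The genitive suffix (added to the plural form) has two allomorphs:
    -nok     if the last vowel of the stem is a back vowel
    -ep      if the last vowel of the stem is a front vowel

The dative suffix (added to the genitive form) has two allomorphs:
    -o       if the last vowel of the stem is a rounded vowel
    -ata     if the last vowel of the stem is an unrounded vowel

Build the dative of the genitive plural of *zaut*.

zautjulnoko

*zaut*: final sound = /t/, a voiceless consonant → -jul → *zautjul*.
The plural form *zautjul*: last vowel = /u/, a back vowel → -nok → *zautjulnok*.
Since the last vowel of the genitive form *zautjulnok* is /o/ (a rounded vowel), it takes -o, giving *zautjulnoko*.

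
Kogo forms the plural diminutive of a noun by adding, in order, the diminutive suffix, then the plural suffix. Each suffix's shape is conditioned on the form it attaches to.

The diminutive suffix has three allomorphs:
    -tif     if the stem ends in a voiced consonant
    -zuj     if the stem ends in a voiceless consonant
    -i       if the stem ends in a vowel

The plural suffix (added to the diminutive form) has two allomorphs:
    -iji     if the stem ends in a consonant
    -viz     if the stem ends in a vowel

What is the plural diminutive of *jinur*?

*jinur* — final sound /r/ (a voiced consonant) → -tif → *jinurtif*.
The diminutive form *jinurtif*: final sound = /f/, a consonant → -iji → *jinurtifiji*.

jinurtifiji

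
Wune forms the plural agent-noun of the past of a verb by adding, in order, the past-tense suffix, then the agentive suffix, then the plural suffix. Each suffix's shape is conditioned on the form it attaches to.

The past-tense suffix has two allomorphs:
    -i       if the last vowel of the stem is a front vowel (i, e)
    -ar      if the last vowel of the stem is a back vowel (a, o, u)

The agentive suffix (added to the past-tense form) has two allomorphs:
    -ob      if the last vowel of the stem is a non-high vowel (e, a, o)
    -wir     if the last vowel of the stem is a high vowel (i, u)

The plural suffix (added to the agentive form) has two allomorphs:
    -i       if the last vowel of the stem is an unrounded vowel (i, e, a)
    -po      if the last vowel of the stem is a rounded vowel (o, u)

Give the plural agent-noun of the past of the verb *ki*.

kiiwiri

*ki*: last vowel = /i/, a front vowel → -i → *kii*.
Since the last vowel of the past-tense form *kii* is /i/ (a high vowel), it takes -wir, giving *kiiwir*.
The last vowel of the agentive form *kiiwir* is /i/, which is an unrounded vowel, so the plural suffix is -i, giving *kiiwiri*.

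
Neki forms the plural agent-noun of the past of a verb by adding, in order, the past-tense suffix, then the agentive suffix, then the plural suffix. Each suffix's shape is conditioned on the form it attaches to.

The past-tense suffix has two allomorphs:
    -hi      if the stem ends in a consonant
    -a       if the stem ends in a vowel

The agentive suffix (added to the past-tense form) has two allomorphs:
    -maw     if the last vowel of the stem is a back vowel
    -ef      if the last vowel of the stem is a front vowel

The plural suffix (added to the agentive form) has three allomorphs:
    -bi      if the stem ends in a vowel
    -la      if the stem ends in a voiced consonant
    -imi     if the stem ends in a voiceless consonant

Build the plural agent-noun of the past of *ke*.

*ke* — final sound /e/ (a vowel) → -a → *kea*.
The past-tense form *kea*: last vowel = /a/, a back vowel → -maw → *keamaw*.
The agentive form *keamaw*: final sound = /w/, a voiced consonant → -la → *keamawla*.

keamawla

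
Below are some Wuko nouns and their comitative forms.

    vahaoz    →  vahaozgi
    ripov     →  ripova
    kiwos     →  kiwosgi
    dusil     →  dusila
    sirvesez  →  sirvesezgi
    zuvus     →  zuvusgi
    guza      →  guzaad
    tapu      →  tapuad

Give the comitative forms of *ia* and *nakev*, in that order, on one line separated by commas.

iaad, nakeva

The pattern is sibilance of the final sound: -gi when the stem ends in a sibilant (*vahaoz*, *kiwos*, *sirvesez*, *zuvus*); -a when the stem ends in a non-sibilant consonant (*ripov*, *dusil*); -ad when the stem ends in a vowel (*guza*, *tapu*).
*ia* — final sound /a/ (a vowel) → -ad → *iaad*.
Since the final sound of *nakev* is /v/ (a non-sibilant consonant), it takes -a, giving *nakeva*.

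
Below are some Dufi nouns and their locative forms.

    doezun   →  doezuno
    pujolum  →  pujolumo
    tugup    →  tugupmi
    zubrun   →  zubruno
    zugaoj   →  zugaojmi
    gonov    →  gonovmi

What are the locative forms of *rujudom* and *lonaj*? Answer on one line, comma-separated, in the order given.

Looking at the final consonant of each stem: -o when the stem ends in a nasal (*doezun*, *pujolum*, *zubrun*); -mi when the stem ends in a non-nasal consonant (*tugup*, *zugaoj*, *gonov*).
*rujudom* — final consonant /m/ (a nasal) → -o → *rujudomo*.
The final consonant of *lonaj* is /j/, which is non-nasal, so the suffix is -mi, giving *lonajmi*.

rujudomo, lonajmi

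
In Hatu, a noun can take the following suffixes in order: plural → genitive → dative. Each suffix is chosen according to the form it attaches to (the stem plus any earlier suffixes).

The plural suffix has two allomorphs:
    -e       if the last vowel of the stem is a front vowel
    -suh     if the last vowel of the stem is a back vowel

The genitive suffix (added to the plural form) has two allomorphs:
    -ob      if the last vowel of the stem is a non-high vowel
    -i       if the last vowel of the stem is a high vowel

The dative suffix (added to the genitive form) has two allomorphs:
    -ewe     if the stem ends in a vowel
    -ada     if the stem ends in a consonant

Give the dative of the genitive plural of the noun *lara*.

larasuhiewe

The last vowel of *lara* is /a/, which is a back vowel, so the plural suffix is -suh, giving *larasuh*.
The plural form *larasuh* — last vowel /u/ (a high vowel) → -i → *larasuhi*.
The genitive form *larasuhi* — final sound /i/ (a vowel) → -ewe → *larasuhiewe*.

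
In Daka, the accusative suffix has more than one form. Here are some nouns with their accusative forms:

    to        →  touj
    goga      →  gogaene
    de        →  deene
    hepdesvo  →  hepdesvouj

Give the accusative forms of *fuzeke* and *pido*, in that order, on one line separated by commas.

fuzekeene, pidouj

The pattern is rounding harmony: -uj when the last vowel of the stem is a rounded vowel (*to*, *hepdesvo*); -ene when the last vowel of the stem is an unrounded vowel (*goga*, *de*).
Since the last vowel of *fuzeke* is /e/ (an unrounded vowel), it takes -ene, giving *fuzekeene*.
Since the last vowel of *pido* is /o/ (a rounded vowel), it takes -uj, giving *pidouj*.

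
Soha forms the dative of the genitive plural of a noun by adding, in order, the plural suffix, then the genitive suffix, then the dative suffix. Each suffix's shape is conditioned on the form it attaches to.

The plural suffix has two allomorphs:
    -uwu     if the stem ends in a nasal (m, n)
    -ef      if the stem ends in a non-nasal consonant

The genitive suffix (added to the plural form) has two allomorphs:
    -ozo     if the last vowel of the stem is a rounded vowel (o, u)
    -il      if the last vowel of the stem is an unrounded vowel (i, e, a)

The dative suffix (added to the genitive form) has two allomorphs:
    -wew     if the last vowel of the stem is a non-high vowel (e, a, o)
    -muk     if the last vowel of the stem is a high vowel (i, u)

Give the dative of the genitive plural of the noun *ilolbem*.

Since the final consonant of *ilolbem* is /m/ (a nasal), it takes -uwu, giving *ilolbemuwu*.
The last vowel of the plural form *ilolbemuwu* is /u/, which is a rounded vowel, so the genitive suffix is -ozo, giving *ilolbemuwuozo*.
The genitive form *ilolbemuwuozo* — last vowel /o/ (a non-high vowel) → -wew → *ilolbemuwuozowew*.

ilolbemuwuozowew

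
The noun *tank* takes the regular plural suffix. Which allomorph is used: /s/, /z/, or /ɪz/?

The stem *tank* ends in a voiceless non-sibilant consonant.
The plural suffix surfaces as /ɪz/ after sibilants, /s/ after other voiceless consonants, and /z/ after other voiced sounds.
So the plural -s on *tank* is pronounced /s/.

/s/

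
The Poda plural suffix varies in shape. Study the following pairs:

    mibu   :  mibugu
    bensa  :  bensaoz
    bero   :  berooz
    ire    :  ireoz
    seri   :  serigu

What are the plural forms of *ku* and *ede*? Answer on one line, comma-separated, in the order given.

Looking at the last vowel of each stem: -gu when the last vowel of the stem is a high vowel (*mibu*, *seri*); -oz when the last vowel of the stem is a non-high vowel (*bensa*, *bero*, *ire*).
*ku* — last vowel /u/ (a high vowel) → -gu → *kugu*.
*ede* — last vowel /e/ (a non-high vowel) → -oz → *edeoz*.

kugu, edeoz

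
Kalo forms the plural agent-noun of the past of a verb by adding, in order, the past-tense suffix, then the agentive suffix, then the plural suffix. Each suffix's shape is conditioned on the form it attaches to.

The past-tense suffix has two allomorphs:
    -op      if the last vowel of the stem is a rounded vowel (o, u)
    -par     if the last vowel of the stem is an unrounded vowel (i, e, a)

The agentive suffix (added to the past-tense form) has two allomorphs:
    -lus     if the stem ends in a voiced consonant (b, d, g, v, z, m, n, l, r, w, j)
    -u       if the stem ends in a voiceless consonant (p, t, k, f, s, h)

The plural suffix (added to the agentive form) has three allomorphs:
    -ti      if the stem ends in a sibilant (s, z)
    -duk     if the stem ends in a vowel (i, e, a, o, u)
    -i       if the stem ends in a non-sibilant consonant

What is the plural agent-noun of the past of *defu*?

defuopuduk

The last vowel of *defu* is /u/, which is a rounded vowel, so the past-tense suffix is -op, giving *defuop*.
The final consonant of the past-tense form *defuop* is /p/, which is voiceless, so the agentive suffix is -u, giving *defuopu*.
The final sound of the agentive form *defuopu* is /u/, which is a vowel, so the plural suffix is -duk, giving *defuopuduk*.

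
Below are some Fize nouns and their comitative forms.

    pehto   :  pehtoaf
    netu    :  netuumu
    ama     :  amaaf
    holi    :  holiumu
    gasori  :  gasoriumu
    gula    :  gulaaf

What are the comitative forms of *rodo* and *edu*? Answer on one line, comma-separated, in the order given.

The pattern is height harmony: -umu when the last vowel of the stem is a high vowel (*netu*, *holi*, *gasori*); -af when the last vowel of the stem is a non-high vowel (*pehto*, *ama*, *gula*).
*rodo* — last vowel /o/ (a non-high vowel) → -af → *rodoaf*.
*edu* — last vowel /u/ (a high vowel) → -umu → *eduumu*.

rodoaf, eduumu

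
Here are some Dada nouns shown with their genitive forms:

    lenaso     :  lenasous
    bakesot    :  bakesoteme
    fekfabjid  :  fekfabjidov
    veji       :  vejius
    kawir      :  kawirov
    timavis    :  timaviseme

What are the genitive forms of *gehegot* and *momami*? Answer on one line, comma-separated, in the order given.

gehegoteme, momamius

The alternation tracks the final sound of the stem — -eme when the stem ends in a voiceless consonant (*bakesot*, *timavis*); -ov when the stem ends in a voiced consonant (*fekfabjid*, *kawir*); -us when the stem ends in a vowel (*lenaso*, *veji*).
*gehegot* — final sound /t/ (a voiceless consonant) → -eme → *gehegoteme*.
The final sound of *momami* is /i/, which is a vowel, so the suffix is -us, giving *momamius*.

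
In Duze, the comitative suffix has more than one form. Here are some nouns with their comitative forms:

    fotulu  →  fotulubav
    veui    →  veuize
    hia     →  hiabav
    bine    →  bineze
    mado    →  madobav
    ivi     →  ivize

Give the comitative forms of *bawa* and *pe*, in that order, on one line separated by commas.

bawabav, peze

The pattern is front/back vowel harmony: -ze when the last vowel of the stem is a front vowel (*veui*, *bine*, *ivi*); -bav when the last vowel of the stem is a back vowel (*fotulu*, *hia*, *mado*).
The last vowel of *bawa* is /a/, which is a back vowel, so the suffix is -bav, giving *bawabav*.
The last vowel of *pe* is /e/, which is a front vowel, so the suffix is -ze, giving *peze*.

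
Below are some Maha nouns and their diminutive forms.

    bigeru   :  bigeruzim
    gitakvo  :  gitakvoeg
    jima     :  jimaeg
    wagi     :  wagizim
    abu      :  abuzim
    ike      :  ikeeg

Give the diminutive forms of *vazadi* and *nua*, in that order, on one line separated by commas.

vazadizim, nuaeg

The pattern is height harmony: -zim when the last vowel of the stem is a high vowel (*bigeru*, *wagi*, *abu*); -eg when the last vowel of the stem is a non-high vowel (*gitakvo*, *jima*, *ike*).
*vazadi*: last vowel = /i/, a high vowel → -zim → *vazadizim*.
The last vowel of *nua* is /a/, which is a non-high vowel, so the suffix is -eg, giving *nuaeg*.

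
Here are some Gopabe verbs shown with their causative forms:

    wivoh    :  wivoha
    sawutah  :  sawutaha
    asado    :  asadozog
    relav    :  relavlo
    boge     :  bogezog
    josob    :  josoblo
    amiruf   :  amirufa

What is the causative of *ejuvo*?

The pattern is voicing of the final sound: -a when the stem ends in a voiceless consonant (*wivoh*, *sawutah*, *amiruf*); -lo when the stem ends in a voiced consonant (*relav*, *josob*); -zog when the stem ends in a vowel (*asado*, *boge*).
*ejuvo*: final sound = /o/, a vowel → -zog → *ejuvozog*.

ejuvozog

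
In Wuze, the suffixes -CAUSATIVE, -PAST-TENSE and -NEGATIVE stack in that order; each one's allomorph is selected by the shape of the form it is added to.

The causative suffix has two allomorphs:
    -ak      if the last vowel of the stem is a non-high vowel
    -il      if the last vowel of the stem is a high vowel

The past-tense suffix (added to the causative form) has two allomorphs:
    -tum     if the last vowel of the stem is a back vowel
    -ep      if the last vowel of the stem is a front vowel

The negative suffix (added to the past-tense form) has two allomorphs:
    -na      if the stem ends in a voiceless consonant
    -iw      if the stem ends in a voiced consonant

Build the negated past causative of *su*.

suilepna

The last vowel of *su* is /u/, which is a high vowel, so the causative suffix is -il, giving *suil*.
The last vowel of the causative form *suil* is /i/, which is a front vowel, so the past-tense suffix is -ep, giving *suilep*.
The final consonant of the past-tense form *suilep* is /p/, which is voiceless, so the negative suffix is -na, giving *suilepna*.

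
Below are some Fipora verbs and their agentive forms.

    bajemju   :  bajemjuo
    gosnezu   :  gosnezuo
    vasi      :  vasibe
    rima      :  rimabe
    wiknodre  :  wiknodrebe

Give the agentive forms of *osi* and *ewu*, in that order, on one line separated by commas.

osibe, ewuo

Looking at the last vowel of each stem: -o when the last vowel of the stem is a rounded vowel (*bajemju*, *gosnezu*); -be when the last vowel of the stem is an unrounded vowel (*vasi*, *rima*, *wiknodre*).
*osi*: last vowel = /i/, an unrounded vowel → -be → *osibe*.
The last vowel of *ewu* is /u/, which is a rounded vowel, so the suffix is -o, giving *ewuo*.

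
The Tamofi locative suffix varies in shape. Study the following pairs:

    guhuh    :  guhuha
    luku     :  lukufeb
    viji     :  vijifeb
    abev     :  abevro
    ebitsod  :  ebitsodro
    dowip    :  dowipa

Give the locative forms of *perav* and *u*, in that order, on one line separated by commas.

The pattern is voicing of the final sound: -a when the stem ends in a voiceless consonant (*guhuh*, *dowip*); -ro when the stem ends in a voiced consonant (*abev*, *ebitsod*); -feb when the stem ends in a vowel (*luku*, *viji*).
The final sound of *perav* is /v/, which is a voiced consonant, so the suffix is -ro, giving *peravro*.
The final sound of *u* is /u/, which is a vowel, so the suffix is -feb, giving *ufeb*.

peravro, ufeb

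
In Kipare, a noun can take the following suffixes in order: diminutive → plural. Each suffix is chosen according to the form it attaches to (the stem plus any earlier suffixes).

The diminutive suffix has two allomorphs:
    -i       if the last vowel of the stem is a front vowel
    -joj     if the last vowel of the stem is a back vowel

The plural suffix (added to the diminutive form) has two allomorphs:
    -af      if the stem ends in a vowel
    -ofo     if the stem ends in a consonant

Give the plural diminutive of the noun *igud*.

*igud*: last vowel = /u/, a back vowel → -joj → *igudjoj*.
The diminutive form *igudjoj*: final sound = /j/, a consonant → -ofo → *igudjojofo*.

igudjojofo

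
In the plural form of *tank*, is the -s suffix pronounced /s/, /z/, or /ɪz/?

The stem *tank* ends in a voiceless non-sibilant consonant.
The plural suffix surfaces as /ɪz/ after sibilants, /s/ after other voiceless consonants, and /z/ after other voiced sounds.
So the plural -s on *tank* is pronounced /s/.

/s/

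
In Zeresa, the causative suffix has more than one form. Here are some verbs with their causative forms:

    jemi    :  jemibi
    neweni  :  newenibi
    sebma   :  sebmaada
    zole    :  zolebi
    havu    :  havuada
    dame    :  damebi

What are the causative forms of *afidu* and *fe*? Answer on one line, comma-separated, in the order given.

afiduada, febi

The alternation tracks the last vowel of the stem — -bi when the last vowel of the stem is a front vowel (*jemi*, *neweni*, *zole*, *dame*); -ada when the last vowel of the stem is a back vowel (*sebma*, *havu*).
*afidu* — last vowel /u/ (a back vowel) → -ada → *afiduada*.
*fe* — last vowel /e/ (a front vowel) → -bi → *febi*.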